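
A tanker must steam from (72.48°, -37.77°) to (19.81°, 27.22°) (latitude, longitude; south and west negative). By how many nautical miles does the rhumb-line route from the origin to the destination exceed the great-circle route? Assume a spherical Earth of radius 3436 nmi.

123 nmi

Great circle: cos σ = sin φ₁ sin φ₂ + cos φ₁ cos φ₂ cos Δλ,  σ = 1.1119 rad → d_gc = 3820.6 nmi
Rhumb line: Δψ = -1.5173, q = Δφ/Δψ = 0.6058, d_rh = R√(Δφ²+q²Δλ²) = 3943.6 nmi
Excess = 3943.6 − 3820.6 = 123.0 ≈ 123 nmi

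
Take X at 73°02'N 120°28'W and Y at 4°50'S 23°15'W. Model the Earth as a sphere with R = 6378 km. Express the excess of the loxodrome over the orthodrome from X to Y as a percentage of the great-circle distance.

5.9%

Great circle: σ = 1.6882 rad → d_gc = Rσ = 10767.2 km
Rhumb: Δφ = -1.3590, Δλ = +1.6968, Δψ = -1.9872, q = Δφ/Δψ = 0.6839 → d_rh = R√(Δφ²+q²Δλ²) = 11397.6 km
Excess = (11397.6 − 10767.2) / 10767.2 = 630.4 / 10767.2 = 5.855% ≈ 5.9%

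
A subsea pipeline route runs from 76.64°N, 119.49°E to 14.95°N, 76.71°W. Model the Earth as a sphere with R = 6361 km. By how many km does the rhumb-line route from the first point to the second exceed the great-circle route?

Great circle: cos σ = sin φ₁ sin φ₂ + cos φ₁ cos φ₂ cos Δλ,  σ = 1.5342 rad → d_gc = 9758.9 km
Rhumb line: Δψ = -1.8806, q = Δφ/Δψ = 0.5725, d_rh = R√(Δφ²+q²Δλ²) = 12462.1 km
Excess = 12462.1 − 9758.9 = 2703.2 ≈ 2703 km

2703 km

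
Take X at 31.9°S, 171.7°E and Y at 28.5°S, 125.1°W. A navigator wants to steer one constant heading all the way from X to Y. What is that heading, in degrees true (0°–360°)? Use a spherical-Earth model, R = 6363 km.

86.4°

Δψ = ln[tan(π/4+φ₂/2)/tan(π/4+φ₁/2)] = +0.0687
Δλ = +1.1030 rad (taken the short way round)
course = atan2(Δλ, Δψ) = 86.44°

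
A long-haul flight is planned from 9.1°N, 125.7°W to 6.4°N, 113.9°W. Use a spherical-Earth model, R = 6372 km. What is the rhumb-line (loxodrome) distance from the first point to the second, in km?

Δψ = ln[tan(π/4+φ₂/2)/tan(π/4+φ₁/2)] = -0.0476;  Δφ = -0.0471 rad,  Δλ = +0.2059 rad
q = Δφ/Δψ = 0.9908
d = R·√(Δφ² + q²Δλ²) = 6372·0.20942 = 1334 km

1334 km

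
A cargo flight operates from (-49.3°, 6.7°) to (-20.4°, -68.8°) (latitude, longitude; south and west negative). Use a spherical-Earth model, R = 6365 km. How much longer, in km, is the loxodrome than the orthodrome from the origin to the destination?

204 km

Great circle: cos σ = sin φ₁ sin φ₂ + cos φ₁ cos φ₂ cos Δλ,  σ = 1.1403 rad → d_gc = 7258.2 km
Rhumb line: Δψ = +0.6280, q = Δφ/Δψ = 0.8032, d_rh = R√(Δφ²+q²Δλ²) = 7462.5 km
Excess = 7462.5 − 7258.2 = 204.3 ≈ 204 km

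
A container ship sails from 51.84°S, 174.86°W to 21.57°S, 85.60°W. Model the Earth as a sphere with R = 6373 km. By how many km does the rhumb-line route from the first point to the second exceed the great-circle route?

Great circle: cos σ = sin φ₁ sin φ₂ + cos φ₁ cos φ₂ cos Δλ,  σ = 1.2698 rad → d_gc = 8092.3 km
Rhumb line: Δψ = +0.6759, q = Δφ/Δψ = 0.7816, d_rh = R√(Δφ²+q²Δλ²) = 8458.9 km
Excess = 8458.9 − 8092.3 = 366.6 ≈ 367 km

367 km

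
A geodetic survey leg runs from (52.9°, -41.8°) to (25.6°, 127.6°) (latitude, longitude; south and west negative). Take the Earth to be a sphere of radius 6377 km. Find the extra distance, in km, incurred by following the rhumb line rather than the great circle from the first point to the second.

Great circle: cos σ = sin φ₁ sin φ₂ + cos φ₁ cos φ₂ cos Δλ,  σ = 1.7620 rad → d_gc = 11236.6 km
Rhumb line: Δψ = -0.6295, q = Δφ/Δψ = 0.7569, d_rh = R√(Δφ²+q²Δλ²) = 14591.3 km
Excess = 14591.3 − 11236.6 = 3354.7 ≈ 3355 km

3355 km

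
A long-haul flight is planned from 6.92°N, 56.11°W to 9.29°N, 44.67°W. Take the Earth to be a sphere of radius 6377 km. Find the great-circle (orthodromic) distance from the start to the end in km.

1288 km

cos σ = sin φ₁ sin φ₂ + cos φ₁ cos φ₂ cos Δλ
      = sin(6.92°)sin(9.29°) + cos(6.92°)cos(9.29°)cos(11.44°) = 0.9797
σ = 11.570° → d = Rσ = 6377·0.20193 = 1288 km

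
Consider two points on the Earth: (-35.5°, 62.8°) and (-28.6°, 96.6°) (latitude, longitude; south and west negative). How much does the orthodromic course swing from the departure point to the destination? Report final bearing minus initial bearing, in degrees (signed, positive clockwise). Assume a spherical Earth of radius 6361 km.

Initial bearing θ₁ = atan2(sin Δλ cos φ₂, cos φ₁ sin φ₂ − sin φ₁ cos φ₂ cos Δλ) = 86.02°
Final bearing θ₂ = (initial bearing from the destination back to the start) + 180° = 67.67°
Δθ = θ₂ − θ₁ = -18.4°

-18.4°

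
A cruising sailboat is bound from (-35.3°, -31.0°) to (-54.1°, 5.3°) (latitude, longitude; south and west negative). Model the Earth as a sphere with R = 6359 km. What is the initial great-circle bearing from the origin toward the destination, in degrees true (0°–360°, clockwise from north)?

138.2°

N = sin Δλ·cos φ₂ = +0.3471;  D = cos φ₁ sin φ₂ − sin φ₁ cos φ₂ cos Δλ = -0.3880
initial course = atan2(N, D) = 138.18°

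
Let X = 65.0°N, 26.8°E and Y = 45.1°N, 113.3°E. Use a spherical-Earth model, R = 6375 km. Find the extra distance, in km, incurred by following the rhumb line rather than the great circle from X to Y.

Great circle: cos σ = sin φ₁ sin φ₂ + cos φ₁ cos φ₂ cos Δλ,  σ = 0.8497 rad → d_gc = 5417.0 km
Rhumb line: Δψ = -0.6226, q = Δφ/Δψ = 0.5578, d_rh = R√(Δφ²+q²Δλ²) = 5807.6 km
Excess = 5807.6 − 5417.0 = 390.6 ≈ 391 km

391 km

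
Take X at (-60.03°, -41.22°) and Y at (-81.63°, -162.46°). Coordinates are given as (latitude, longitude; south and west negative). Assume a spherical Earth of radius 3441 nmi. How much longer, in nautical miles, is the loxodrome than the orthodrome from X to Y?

Great circle: cos σ = sin φ₁ sin φ₂ + cos φ₁ cos φ₂ cos Δλ,  σ = 0.6105 rad → d_gc = 2100.8 nmi
Rhumb line: Δψ = -1.2969, q = Δφ/Δψ = 0.2907, d_rh = R√(Δφ²+q²Δλ²) = 2482.4 nmi
Excess = 2482.4 − 2100.8 = 381.6 ≈ 382 nmi

382 nmi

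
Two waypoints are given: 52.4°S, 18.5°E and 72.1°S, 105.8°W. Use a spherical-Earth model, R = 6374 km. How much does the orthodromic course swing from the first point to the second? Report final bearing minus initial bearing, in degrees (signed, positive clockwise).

At departure: θ₁ = atan2(sin Δλ cos φ₂, cos φ₁ sin φ₂ − sin φ₁ cos φ₂ cos Δλ) = 199.48°
At arrival: θ₂ = atan2(sin Δλ cos φ₁, −cos φ₂ sin φ₁ + sin φ₂ cos φ₁ cos Δλ) = 318.55°
Δθ = θ₂ − θ₁ = +119.1°

+119.1°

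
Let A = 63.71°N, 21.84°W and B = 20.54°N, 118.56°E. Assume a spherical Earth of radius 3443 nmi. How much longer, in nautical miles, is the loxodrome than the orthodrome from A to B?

Great circle: cos σ = sin φ₁ sin φ₂ + cos φ₁ cos φ₂ cos Δλ,  σ = 1.5758 rad → d_gc = 5425.5 nmi
Rhumb line: Δψ = -1.0880, q = Δφ/Δψ = 0.6925, d_rh = R√(Δφ²+q²Δλ²) = 6392.7 nmi
Excess = 6392.7 − 5425.5 = 967.2 ≈ 967 nmi

967 nmi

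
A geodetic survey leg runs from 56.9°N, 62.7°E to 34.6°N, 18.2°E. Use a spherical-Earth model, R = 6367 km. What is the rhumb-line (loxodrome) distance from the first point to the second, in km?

4192 km

Rhumb course C = atan2(Δλ, Δψ) with Δψ = ln[tan(π/4+φ₂/2)/tan(π/4+φ₁/2)] = -0.5691, Δλ = -0.7767 → C = 233.77°
d = R·|Δφ| / |cos C| = 6367·0.38921 / 0.59108 = 4192 km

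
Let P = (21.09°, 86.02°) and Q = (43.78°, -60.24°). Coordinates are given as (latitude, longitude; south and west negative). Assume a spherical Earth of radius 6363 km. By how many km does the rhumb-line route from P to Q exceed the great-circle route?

1769 km

Great circle: cos σ = sin φ₁ sin φ₂ + cos φ₁ cos φ₂ cos Δλ,  σ = 1.8873 rad → d_gc = 12008.7 km
Rhumb line: Δψ = +0.4749, q = Δφ/Δψ = 0.8339, d_rh = R√(Δφ²+q²Δλ²) = 13777.8 km
Excess = 13777.8 − 12008.7 = 1769.1 ≈ 1769 km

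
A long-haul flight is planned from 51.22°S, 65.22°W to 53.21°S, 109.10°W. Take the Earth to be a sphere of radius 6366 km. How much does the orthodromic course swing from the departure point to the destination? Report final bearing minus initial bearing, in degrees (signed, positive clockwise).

Initial bearing θ₁ = atan2(sin Δλ cos φ₂, cos φ₁ sin φ₂ − sin φ₁ cos φ₂ cos Δλ) = 248.31°
Final bearing θ₂ = (initial bearing from the destination back to the start) + 180° = 283.64°
Δθ = θ₂ − θ₁ = +35.3°

+35.3°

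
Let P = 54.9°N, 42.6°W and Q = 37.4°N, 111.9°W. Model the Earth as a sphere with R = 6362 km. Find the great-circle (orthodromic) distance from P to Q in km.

cos σ = sin φ₁ sin φ₂ + cos φ₁ cos φ₂ cos Δλ
      = sin(54.90°)sin(37.40°) + cos(54.90°)cos(37.40°)cos(-69.30°) = 0.6584
σ = 48.823° → d = Rσ = 6362·0.85212 = 5421 km

5421 km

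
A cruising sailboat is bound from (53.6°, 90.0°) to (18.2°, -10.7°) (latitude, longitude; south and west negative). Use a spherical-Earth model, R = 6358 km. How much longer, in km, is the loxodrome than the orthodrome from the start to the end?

539 km

Great circle: cos σ = sin φ₁ sin φ₂ + cos φ₁ cos φ₂ cos Δλ,  σ = 1.4235 rad → d_gc = 9050.8 km
Rhumb line: Δψ = -0.7892, q = Δφ/Δψ = 0.7829, d_rh = R√(Δφ²+q²Δλ²) = 9589.5 km
Excess = 9589.5 − 9050.8 = 538.7 ≈ 539 km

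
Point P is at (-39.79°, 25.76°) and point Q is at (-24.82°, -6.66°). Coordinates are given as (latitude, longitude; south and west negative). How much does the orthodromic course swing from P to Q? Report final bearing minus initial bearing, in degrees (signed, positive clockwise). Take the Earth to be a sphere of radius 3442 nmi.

+17.8°

At departure: θ₁ = atan2(sin Δλ cos φ₂, cos φ₁ sin φ₂ − sin φ₁ cos φ₂ cos Δλ) = 289.02°
At arrival: θ₂ = atan2(sin Δλ cos φ₁, −cos φ₂ sin φ₁ + sin φ₂ cos φ₁ cos Δλ) = 306.84°
Δθ = θ₂ − θ₁ = +17.8°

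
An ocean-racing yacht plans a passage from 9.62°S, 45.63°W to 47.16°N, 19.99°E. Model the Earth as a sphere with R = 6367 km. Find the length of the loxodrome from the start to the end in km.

Δψ = ln[tan(π/4+φ₂/2)/tan(π/4+φ₁/2)] = +1.1044;  Δφ = +0.9910 rad,  Δλ = +1.1453 rad
q = Δφ/Δψ = 0.8973
d = R·√(Δφ² + q²Δλ²) = 6367·1.42764 = 9090 km

9090 km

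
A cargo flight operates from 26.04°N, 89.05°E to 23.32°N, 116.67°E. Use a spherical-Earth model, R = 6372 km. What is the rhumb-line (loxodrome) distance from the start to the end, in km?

Δψ = ln[tan(π/4+φ₂/2)/tan(π/4+φ₁/2)] = -0.0523;  Δφ = -0.0475 rad,  Δλ = +0.4821 rad
q = Δφ/Δψ = 0.9085
d = R·√(Δφ² + q²Δλ²) = 6372·0.44053 = 2807 km

2807 km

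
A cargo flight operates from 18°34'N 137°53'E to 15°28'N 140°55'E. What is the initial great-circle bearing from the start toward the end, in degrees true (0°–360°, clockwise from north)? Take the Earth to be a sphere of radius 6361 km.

136.4°

N = sin Δλ·cos φ₂ = +0.0510;  D = cos φ₁ sin φ₂ − sin φ₁ cos φ₂ cos Δλ = -0.0536
initial course = atan2(N, D) = 136.45°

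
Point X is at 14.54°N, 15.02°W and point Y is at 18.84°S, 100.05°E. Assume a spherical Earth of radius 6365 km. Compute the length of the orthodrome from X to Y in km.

13107 km

Haversine: a = sin²(Δφ/2)+cos φ₁ cos φ₂ sin²(Δλ/2) = 0.73463;  σ = 2·atan2(√a,√(1−a))
σ = 117.986° → d = Rσ = 6365·2.05924 = 13107 km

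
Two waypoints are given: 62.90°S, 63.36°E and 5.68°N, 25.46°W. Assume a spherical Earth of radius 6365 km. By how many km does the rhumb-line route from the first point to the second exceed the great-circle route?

374 km

Great circle: cos σ = sin φ₁ sin φ₂ + cos φ₁ cos φ₂ cos Δλ,  σ = 1.6496 rad → d_gc = 10500.0 km
Rhumb line: Δψ = +1.5222, q = Δφ/Δψ = 0.7863, d_rh = R√(Δφ²+q²Δλ²) = 10873.7 km
Excess = 10873.7 − 10500.0 = 373.7 ≈ 374 km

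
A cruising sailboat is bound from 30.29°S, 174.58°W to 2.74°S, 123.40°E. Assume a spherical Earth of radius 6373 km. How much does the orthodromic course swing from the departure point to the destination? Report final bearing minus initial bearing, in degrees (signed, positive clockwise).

Initial bearing θ₁ = atan2(sin Δλ cos φ₂, cos φ₁ sin φ₂ − sin φ₁ cos φ₂ cos Δλ) = 282.47°
Final bearing θ₂ = (initial bearing from the destination back to the start) + 180° = 302.43°
Δθ = θ₂ − θ₁ = +20.0°

+20.0°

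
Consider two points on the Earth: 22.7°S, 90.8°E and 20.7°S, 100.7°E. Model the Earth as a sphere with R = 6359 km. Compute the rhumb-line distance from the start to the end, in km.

Rhumb course C = atan2(Δλ, Δψ) with Δψ = ln[tan(π/4+φ₂/2)/tan(π/4+φ₁/2)] = +0.0376, Δλ = +0.1728 → C = 77.73°
d = R·|Δφ| / |cos C| = 6359·0.03491 / 0.21248 = 1045 km

1045 km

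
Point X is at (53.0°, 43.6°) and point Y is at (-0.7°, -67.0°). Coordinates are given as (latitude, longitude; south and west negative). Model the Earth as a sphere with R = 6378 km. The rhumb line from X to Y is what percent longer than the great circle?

5.0%

Great circle: σ = 1.7941 rad → d_gc = Rσ = 11443.0 km
Rhumb: Δφ = -0.9372, Δλ = -1.9303, Δψ = -1.1071, q = Δφ/Δψ = 0.8466 → d_rh = R√(Δφ²+q²Δλ²) = 12015.7 km
Excess = (12015.7 − 11443.0) / 11443.0 = 572.7 / 11443.0 = 5.00% ≈ 5.0%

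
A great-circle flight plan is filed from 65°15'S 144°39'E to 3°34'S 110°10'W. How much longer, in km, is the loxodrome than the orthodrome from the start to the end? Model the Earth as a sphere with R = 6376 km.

700 km

Great circle: cos σ = sin φ₁ sin φ₂ + cos φ₁ cos φ₂ cos Δλ,  σ = 1.6238 rad → d_gc = 10353.1 km
Rhumb line: Δψ = +1.4545, q = Δφ/Δψ = 0.7402, d_rh = R√(Δφ²+q²Δλ²) = 11053.2 km
Excess = 11053.2 − 10353.1 = 700.1 ≈ 700 km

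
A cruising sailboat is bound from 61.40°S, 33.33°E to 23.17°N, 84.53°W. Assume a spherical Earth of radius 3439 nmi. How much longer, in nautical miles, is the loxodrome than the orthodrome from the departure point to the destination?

341 nmi

Great circle: cos σ = sin φ₁ sin φ₂ + cos φ₁ cos φ₂ cos Δλ,  σ = 2.1545 rad → d_gc = 7409.3 nmi
Rhumb line: Δψ = +1.7828, q = Δφ/Δψ = 0.8279, d_rh = R√(Δφ²+q²Δλ²) = 7750.5 nmi
Excess = 7750.5 − 7409.3 = 341.2 ≈ 341 nmi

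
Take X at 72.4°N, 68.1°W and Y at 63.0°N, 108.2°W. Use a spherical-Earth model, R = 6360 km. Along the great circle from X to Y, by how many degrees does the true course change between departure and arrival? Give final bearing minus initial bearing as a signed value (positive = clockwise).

-37.4°

Initial bearing θ₁ = atan2(sin Δλ cos φ₂, cos φ₁ sin φ₂ − sin φ₁ cos φ₂ cos Δλ) = 258.10°
Final bearing θ₂ = (initial bearing from the destination back to the start) + 180° = 220.67°
Δθ = θ₂ − θ₁ = -37.4°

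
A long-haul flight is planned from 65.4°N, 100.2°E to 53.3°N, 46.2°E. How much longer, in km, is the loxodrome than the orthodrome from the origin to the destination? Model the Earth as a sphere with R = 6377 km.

Great circle: cos σ = sin φ₁ sin φ₂ + cos φ₁ cos φ₂ cos Δλ,  σ = 0.5049 rad → d_gc = 3219.6 km
Rhumb line: Δψ = -0.4195, q = Δφ/Δψ = 0.5034, d_rh = R√(Δφ²+q²Δλ²) = 3311.6 km
Excess = 3311.6 − 3219.6 = 92.0 ≈ 92 km

92 km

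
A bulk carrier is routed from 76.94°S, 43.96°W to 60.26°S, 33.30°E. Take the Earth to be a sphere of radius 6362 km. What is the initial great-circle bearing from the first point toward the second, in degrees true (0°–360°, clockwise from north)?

N = sin Δλ·cos φ₂ = +0.4839;  D = cos φ₁ sin φ₂ − sin φ₁ cos φ₂ cos Δλ = -0.0896
initial course = atan2(N, D) = 100.50°

100.5°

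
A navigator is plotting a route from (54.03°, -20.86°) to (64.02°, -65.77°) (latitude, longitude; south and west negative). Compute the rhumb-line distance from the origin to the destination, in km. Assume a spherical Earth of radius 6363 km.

Rhumb course C = atan2(Δλ, Δψ) with Δψ = ln[tan(π/4+φ₂/2)/tan(π/4+φ₁/2)] = +0.3416, Δλ = -0.7838 → C = 293.55°
d = R·|Δφ| / |cos C| = 6363·0.17436 / 0.39955 = 2777 km

2777 km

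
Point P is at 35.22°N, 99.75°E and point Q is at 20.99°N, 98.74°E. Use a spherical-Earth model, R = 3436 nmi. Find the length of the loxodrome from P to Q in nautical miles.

855 nmi

Rhumb course C = atan2(Δλ, Δψ) with Δψ = ln[tan(π/4+φ₂/2)/tan(π/4+φ₁/2)] = -0.2827, Δλ = -0.0176 → C = 183.57°
d = R·|Δφ| / |cos C| = 3436·0.24836 / 0.99806 = 855 nmi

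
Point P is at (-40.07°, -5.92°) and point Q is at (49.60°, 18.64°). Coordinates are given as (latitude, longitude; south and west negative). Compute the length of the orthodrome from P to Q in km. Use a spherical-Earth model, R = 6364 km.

Haversine: a = sin²(Δφ/2)+cos φ₁ cos φ₂ sin²(Δλ/2) = 0.51956;  σ = 2·atan2(√a,√(1−a))
σ = 92.242° → d = Rσ = 6364·1.60992 = 10246 km

10246 km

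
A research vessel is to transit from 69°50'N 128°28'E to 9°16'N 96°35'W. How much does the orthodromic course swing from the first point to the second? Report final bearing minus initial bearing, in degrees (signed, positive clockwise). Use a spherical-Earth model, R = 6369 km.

Initial bearing θ₁ = atan2(sin Δλ cos φ₂, cos φ₁ sin φ₂ − sin φ₁ cos φ₂ cos Δλ) = 44.53°
Final bearing θ₂ = (initial bearing from the destination back to the start) + 180° = 165.82°
Δθ = θ₂ − θ₁ = +121.3°

+121.3°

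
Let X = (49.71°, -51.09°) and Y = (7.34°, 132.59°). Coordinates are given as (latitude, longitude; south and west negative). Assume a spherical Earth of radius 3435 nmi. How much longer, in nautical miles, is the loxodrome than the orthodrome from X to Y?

1928 nmi

Great circle: cos σ = sin φ₁ sin φ₂ + cos φ₁ cos φ₂ cos Δλ,  σ = 2.1443 rad → d_gc = 7365.7 nmi
Rhumb line: Δψ = -0.8744, q = Δφ/Δψ = 0.8457, d_rh = R√(Δφ²+q²Δλ²) = 9294.0 nmi
Excess = 9294.0 − 7365.7 = 1928.3 ≈ 1928 nmi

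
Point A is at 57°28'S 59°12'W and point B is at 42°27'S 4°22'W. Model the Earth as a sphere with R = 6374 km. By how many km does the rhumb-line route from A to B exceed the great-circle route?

98 km

Great circle: cos σ = sin φ₁ sin φ₂ + cos φ₁ cos φ₂ cos Δλ,  σ = 0.6475 rad → d_gc = 4127.3 km
Rhumb line: Δψ = +0.4120, q = Δφ/Δψ = 0.6362, d_rh = R√(Δφ²+q²Δλ²) = 4225.2 km
Excess = 4225.2 − 4127.3 = 97.9 ≈ 98 km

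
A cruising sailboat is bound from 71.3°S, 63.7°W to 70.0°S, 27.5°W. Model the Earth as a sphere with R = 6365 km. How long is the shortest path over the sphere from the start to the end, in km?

1320 km

cos σ = sin φ₁ sin φ₂ + cos φ₁ cos φ₂ cos Δλ
      = sin(-71.30°)sin(-70.00°) + cos(-71.30°)cos(-70.00°)cos(36.20°) = 0.9786
σ = 11.882° → d = Rσ = 6365·0.20738 = 1320 km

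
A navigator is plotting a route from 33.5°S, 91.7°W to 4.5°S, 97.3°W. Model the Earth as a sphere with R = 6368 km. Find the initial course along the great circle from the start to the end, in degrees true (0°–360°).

348.6°

N = sin Δλ·cos φ₂ = -0.0973;  D = cos φ₁ sin φ₂ − sin φ₁ cos φ₂ cos Δλ = +0.4822
initial course = atan2(N, D) = 348.59°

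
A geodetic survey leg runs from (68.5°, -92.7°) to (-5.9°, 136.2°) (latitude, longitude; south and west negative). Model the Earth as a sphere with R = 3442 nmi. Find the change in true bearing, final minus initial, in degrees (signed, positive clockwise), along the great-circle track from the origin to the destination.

-110.2°

At departure: θ₁ = atan2(sin Δλ cos φ₂, cos φ₁ sin φ₂ − sin φ₁ cos φ₂ cos Δλ) = 307.29°
At arrival: θ₂ = atan2(sin Δλ cos φ₁, −cos φ₂ sin φ₁ + sin φ₂ cos φ₁ cos Δλ) = 197.05°
Δθ = θ₂ − θ₁ = -110.2°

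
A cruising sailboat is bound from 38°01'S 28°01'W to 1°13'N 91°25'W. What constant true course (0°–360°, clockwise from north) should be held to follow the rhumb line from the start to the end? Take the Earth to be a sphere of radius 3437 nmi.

Meridional parts: M(φ₁)=-0.7184, M(φ₂)=+0.0212 → ΔM = +0.7396;  Δλ = -1.1065 rad
tan C = Δλ / ΔM = -1.4961 → C = 303.76°

303.8°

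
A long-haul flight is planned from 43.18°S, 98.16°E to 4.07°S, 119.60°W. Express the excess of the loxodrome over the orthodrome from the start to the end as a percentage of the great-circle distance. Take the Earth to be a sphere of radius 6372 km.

Great circle: σ = 2.1252 rad → d_gc = Rσ = 13542.1 km
Rhumb: Δφ = +0.6826, Δλ = +2.4826, Δψ = +0.7660, q = Δφ/Δψ = 0.8911 → d_rh = R√(Δφ²+q²Δλ²) = 14751.4 km
Excess = (14751.4 − 13542.1) / 13542.1 = 1209.3 / 13542.1 = 8.93% ≈ 8.9%

8.9%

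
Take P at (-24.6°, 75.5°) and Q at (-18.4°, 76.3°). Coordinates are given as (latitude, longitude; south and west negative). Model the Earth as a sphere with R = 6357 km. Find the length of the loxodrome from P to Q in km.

Δψ = ln[tan(π/4+φ₂/2)/tan(π/4+φ₁/2)] = +0.1164;  Δφ = +0.1082 rad,  Δλ = +0.0140 rad
q = Δφ/Δψ = 0.9298
d = R·√(Δφ² + q²Δλ²) = 6357·0.10899 = 693 km

693 km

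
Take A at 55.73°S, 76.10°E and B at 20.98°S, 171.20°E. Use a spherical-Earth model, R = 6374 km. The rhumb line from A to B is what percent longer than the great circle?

5.7%

Great circle: σ = 1.3190 rad → d_gc = Rσ = 8407.3 km
Rhumb: Δφ = +0.6065, Δλ = +1.6598, Δψ = +0.8020, q = Δφ/Δψ = 0.7562 → d_rh = R√(Δφ²+q²Δλ²) = 8885.6 km
Excess = (8885.6 − 8407.3) / 8407.3 = 478.3 / 8407.3 = 5.69% ≈ 5.7%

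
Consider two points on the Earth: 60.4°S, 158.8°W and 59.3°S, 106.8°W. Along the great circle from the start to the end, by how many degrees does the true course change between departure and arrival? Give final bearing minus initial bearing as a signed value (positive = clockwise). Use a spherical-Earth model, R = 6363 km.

At departure: θ₁ = atan2(sin Δλ cos φ₂, cos φ₁ sin φ₂ − sin φ₁ cos φ₂ cos Δλ) = 110.62°
At arrival: θ₂ = atan2(sin Δλ cos φ₁, −cos φ₂ sin φ₁ + sin φ₂ cos φ₁ cos Δλ) = 64.89°
Δθ = θ₂ − θ₁ = -45.7°

-45.7°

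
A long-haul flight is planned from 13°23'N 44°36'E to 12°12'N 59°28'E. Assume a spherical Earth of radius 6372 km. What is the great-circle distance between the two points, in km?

cos σ = sin φ₁ sin φ₂ + cos φ₁ cos φ₂ cos Δλ
      = sin(13.38°)sin(12.20°) + cos(13.38°)cos(12.20°)cos(14.87°) = 0.9680
σ = 14.544° → d = Rσ = 6372·0.25383 = 1617 km

1617 km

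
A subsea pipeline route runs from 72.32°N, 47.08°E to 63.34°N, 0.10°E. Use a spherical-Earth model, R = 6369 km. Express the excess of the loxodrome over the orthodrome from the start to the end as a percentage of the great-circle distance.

Great circle: σ = 0.3349 rad → d_gc = Rσ = 2133.0 km
Rhumb: Δφ = -0.1567, Δλ = -0.8200, Δψ = -0.4210, q = Δφ/Δψ = 0.3723 → d_rh = R√(Δφ²+q²Δλ²) = 2185.4 km
Excess = (2185.4 − 2133.0) / 2133.0 = 52.4 / 2133.0 = 2.46% ≈ 2.5%

2.5%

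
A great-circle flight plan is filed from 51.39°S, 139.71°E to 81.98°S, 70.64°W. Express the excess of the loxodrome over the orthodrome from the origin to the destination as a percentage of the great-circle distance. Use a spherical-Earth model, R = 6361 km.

Great circle: σ = 0.7973 rad → d_gc = Rσ = 5071.6 km
Rhumb: Δφ = -0.5339, Δλ = +2.6119, Δψ = -1.6088, q = Δφ/Δψ = 0.3319 → d_rh = R√(Δφ²+q²Δλ²) = 6475.5 km
Excess = (6475.5 − 5071.6) / 5071.6 = 1403.9 / 5071.6 = 27.68% ≈ 27.7%

27.7%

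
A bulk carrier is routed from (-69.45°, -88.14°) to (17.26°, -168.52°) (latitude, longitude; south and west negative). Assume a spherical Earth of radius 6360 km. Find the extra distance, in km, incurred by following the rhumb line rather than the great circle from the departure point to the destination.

Great circle: cos σ = sin φ₁ sin φ₂ + cos φ₁ cos φ₂ cos Δλ,  σ = 1.7945 rad → d_gc = 11412.8 km
Rhumb line: Δψ = +2.0136, q = Δφ/Δψ = 0.7516, d_rh = R√(Δφ²+q²Δλ²) = 11730.7 km
Excess = 11730.7 − 11412.8 = 317.9 ≈ 318 km

318 km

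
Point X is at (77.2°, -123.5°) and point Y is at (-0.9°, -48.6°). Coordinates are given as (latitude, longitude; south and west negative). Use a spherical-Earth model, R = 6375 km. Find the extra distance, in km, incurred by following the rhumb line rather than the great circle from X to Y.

Great circle: cos σ = sin φ₁ sin φ₂ + cos φ₁ cos φ₂ cos Δλ,  σ = 1.5284 rad → d_gc = 9743.51 km
Rhumb line: Δψ = -2.2035, q = Δφ/Δψ = 0.6186, d_rh = R√(Δφ²+q²Δλ²) = 10103.97 km
Excess = 10103.97 − 9743.51 = 360.46 ≈ 360 km

360 km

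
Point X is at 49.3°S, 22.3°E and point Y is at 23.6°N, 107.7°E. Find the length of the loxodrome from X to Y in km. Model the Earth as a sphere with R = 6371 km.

Δψ = ln[tan(π/4+φ₂/2)/tan(π/4+φ₁/2)] = +1.4159;  Δφ = +1.2723 rad,  Δλ = +1.4905 rad
q = Δφ/Δψ = 0.8986
d = R·√(Δφ² + q²Δλ²) = 6371·1.84740 = 11770 km

11770 km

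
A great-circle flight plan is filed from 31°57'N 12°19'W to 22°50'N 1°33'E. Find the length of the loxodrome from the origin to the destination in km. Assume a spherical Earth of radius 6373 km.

Δψ = ln[tan(π/4+φ₂/2)/tan(π/4+φ₁/2)] = -0.1795;  Δφ = -0.1591 rad,  Δλ = +0.2420 rad
q = Δφ/Δψ = 0.8864
d = R·√(Δφ² + q²Δλ²) = 6373·0.26710 = 1702 km

1702 km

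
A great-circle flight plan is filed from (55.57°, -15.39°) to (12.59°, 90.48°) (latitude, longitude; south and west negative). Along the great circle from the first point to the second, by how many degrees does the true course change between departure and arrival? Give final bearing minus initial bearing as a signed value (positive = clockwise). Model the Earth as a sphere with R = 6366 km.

+77.1°

Initial bearing θ₁ = atan2(sin Δλ cos φ₂, cos φ₁ sin φ₂ − sin φ₁ cos φ₂ cos Δλ) = 69.91°
Final bearing θ₂ = (initial bearing from the destination back to the start) + 180° = 147.04°
Δθ = θ₂ − θ₁ = +77.1°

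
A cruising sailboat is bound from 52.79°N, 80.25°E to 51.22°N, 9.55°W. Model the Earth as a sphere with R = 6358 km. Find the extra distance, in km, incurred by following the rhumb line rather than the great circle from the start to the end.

418 km

Great circle: cos σ = sin φ₁ sin φ₂ + cos φ₁ cos φ₂ cos Δλ,  σ = 0.8993 rad → d_gc = 5717.6 km
Rhumb line: Δψ = -0.0445, q = Δφ/Δψ = 0.6155, d_rh = R√(Δφ²+q²Δλ²) = 6136.0 km
Excess = 6136.0 − 5717.6 = 418.4 ≈ 418 km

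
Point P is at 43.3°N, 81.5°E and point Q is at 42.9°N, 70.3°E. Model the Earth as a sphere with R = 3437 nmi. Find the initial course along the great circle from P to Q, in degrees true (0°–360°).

271.0°

θ = atan2( sin Δλ·cos φ₂ ,  cos φ₁ sin φ₂ − sin φ₁ cos φ₂ cos Δλ )
  = atan2(-0.1423, +0.0026) = 271.04°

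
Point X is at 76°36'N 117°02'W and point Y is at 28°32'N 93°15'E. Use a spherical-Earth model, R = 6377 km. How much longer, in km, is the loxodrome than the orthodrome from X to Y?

Great circle: cos σ = sin φ₁ sin φ₂ + cos φ₁ cos φ₂ cos Δλ,  σ = 1.2778 rad → d_gc = 8148.4 km
Rhumb line: Δψ = -1.6216, q = Δφ/Δψ = 0.5173, d_rh = R√(Δφ²+q²Δλ²) = 10145.8 km
Excess = 10145.8 − 8148.4 = 1997.4 ≈ 1997 km

1997 km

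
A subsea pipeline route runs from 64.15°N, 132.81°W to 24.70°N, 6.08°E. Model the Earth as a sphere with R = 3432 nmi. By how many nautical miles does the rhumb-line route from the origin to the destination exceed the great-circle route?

Great circle: cos σ = sin φ₁ sin φ₂ + cos φ₁ cos φ₂ cos Δλ,  σ = 1.4931 rad → d_gc = 5124.4 nmi
Rhumb line: Δψ = -1.0268, q = Δφ/Δψ = 0.6706, d_rh = R√(Δφ²+q²Δλ²) = 6058.6 nmi
Excess = 6058.6 − 5124.4 = 934.2 ≈ 934 nmi

934 nmi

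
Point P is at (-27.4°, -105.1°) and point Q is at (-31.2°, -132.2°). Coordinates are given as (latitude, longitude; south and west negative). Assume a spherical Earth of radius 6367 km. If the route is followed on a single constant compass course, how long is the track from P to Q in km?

2659 km

Δψ = ln[tan(π/4+φ₂/2)/tan(π/4+φ₁/2)] = -0.0761;  Δφ = -0.0663 rad,  Δλ = -0.4730 rad
q = Δφ/Δψ = 0.8718
d = R·√(Δφ² + q²Δλ²) = 6367·0.41765 = 2659 km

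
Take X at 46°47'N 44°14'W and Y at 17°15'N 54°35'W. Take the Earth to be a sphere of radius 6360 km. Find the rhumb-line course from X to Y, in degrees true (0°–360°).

196.2°

Δψ = ln[tan(π/4+φ₂/2)/tan(π/4+φ₁/2)] = -0.6204
Δλ = -0.1806 rad (taken the short way round)
course = atan2(Δλ, Δψ) = 196.23°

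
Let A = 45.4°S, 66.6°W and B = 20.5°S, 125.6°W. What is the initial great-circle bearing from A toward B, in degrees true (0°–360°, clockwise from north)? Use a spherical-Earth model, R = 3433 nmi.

N = sin Δλ·cos φ₂ = -0.8029;  D = cos φ₁ sin φ₂ − sin φ₁ cos φ₂ cos Δλ = +0.0976
initial course = atan2(N, D) = 276.93°

276.9°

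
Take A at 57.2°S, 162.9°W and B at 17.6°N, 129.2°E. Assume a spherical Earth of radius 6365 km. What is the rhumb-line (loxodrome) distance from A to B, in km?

Rhumb course C = atan2(Δλ, Δψ) with Δψ = ln[tan(π/4+φ₂/2)/tan(π/4+φ₁/2)] = +1.5352, Δλ = -1.1851 → C = 322.33°
d = R·|Δφ| / |cos C| = 6365·1.30551 / 0.79159 = 10497 km

10497 km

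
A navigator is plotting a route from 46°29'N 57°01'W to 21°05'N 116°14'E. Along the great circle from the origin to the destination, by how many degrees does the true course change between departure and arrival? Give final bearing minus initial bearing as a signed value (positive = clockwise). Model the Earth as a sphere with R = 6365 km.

+168.2°

Initial bearing θ₁ = atan2(sin Δλ cos φ₂, cos φ₁ sin φ₂ − sin φ₁ cos φ₂ cos Δλ) = 6.80°
Final bearing θ₂ = (initial bearing from the destination back to the start) + 180° = 174.99°
Δθ = θ₂ − θ₁ = +168.2°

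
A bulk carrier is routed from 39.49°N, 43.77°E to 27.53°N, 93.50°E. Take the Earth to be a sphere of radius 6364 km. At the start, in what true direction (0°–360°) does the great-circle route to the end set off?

θ = atan2( sin Δλ·cos φ₂ ,  cos φ₁ sin φ₂ − sin φ₁ cos φ₂ cos Δλ )
  = atan2(+0.6766, -0.0078) = 90.66°

90.7°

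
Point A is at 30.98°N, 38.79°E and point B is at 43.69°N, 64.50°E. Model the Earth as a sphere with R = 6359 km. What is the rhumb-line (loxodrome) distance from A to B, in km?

2663 km

Rhumb course C = atan2(Δλ, Δψ) with Δψ = ln[tan(π/4+φ₂/2)/tan(π/4+φ₁/2)] = +0.2802, Δλ = +0.4487 → C = 58.01°
d = R·|Δφ| / |cos C| = 6359·0.22183 / 0.52972 = 2663 km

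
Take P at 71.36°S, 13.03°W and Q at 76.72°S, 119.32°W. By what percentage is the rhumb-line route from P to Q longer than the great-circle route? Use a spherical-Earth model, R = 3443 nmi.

Great circle: σ = 0.4473 rad → d_gc = Rσ = 1540.1 nmi
Rhumb: Δφ = -0.0935, Δλ = -1.8551, Δψ = -0.3434, q = Δφ/Δψ = 0.2724 → d_rh = R√(Δφ²+q²Δλ²) = 1769.4 nmi
Excess = (1769.4 − 1540.1) / 1540.1 = 229.3 / 1540.1 = 14.89% ≈ 14.9%

14.9%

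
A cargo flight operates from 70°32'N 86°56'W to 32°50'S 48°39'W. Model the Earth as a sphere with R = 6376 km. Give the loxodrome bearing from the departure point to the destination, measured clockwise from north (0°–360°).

Meridional parts: M(φ₁)=+1.7630, M(φ₂)=-0.6073 → ΔM = -2.3702;  Δλ = +0.6682 rad
tan C = Δλ / ΔM = -0.2819 → C = 164.26°

164.3°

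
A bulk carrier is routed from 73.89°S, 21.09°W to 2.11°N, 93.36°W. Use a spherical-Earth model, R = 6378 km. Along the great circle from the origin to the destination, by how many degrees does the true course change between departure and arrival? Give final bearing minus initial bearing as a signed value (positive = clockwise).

At departure: θ₁ = atan2(sin Δλ cos φ₂, cos φ₁ sin φ₂ − sin φ₁ cos φ₂ cos Δλ) = 287.64°
At arrival: θ₂ = atan2(sin Δλ cos φ₁, −cos φ₂ sin φ₁ + sin φ₂ cos φ₁ cos Δλ) = 344.66°
Δθ = θ₂ − θ₁ = +57.0°

+57.0°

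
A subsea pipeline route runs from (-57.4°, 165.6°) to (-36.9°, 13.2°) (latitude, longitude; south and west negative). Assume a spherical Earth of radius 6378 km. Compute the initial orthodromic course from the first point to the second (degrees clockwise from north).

201.9°

θ = atan2( sin Δλ·cos φ₂ ,  cos φ₁ sin φ₂ − sin φ₁ cos φ₂ cos Δλ )
  = atan2(-0.3705, -0.9205) = 201.92°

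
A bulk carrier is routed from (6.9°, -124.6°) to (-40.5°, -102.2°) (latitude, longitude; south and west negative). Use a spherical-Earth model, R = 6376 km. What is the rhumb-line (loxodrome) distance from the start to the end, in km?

Δψ = ln[tan(π/4+φ₂/2)/tan(π/4+φ₁/2)] = -0.8951;  Δφ = -0.8273 rad,  Δλ = +0.3910 rad
q = Δφ/Δψ = 0.9243
d = R·√(Δφ² + q²Δλ²) = 6376·0.90276 = 5756 km

5756 km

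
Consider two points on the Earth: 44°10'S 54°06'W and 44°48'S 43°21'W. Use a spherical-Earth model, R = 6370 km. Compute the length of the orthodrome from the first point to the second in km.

855 km

cos σ = sin φ₁ sin φ₂ + cos φ₁ cos φ₂ cos Δλ
      = sin(-44.17°)sin(-44.80°) + cos(-44.17°)cos(-44.80°)cos(10.75°) = 0.9910
σ = 7.690° → d = Rσ = 6370·0.13422 = 855 km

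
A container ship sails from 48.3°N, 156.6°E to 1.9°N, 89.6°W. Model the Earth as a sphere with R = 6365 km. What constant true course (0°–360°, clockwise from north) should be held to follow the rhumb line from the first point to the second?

115.1°

Δψ = ln[tan(π/4+φ₂/2)/tan(π/4+φ₁/2)] = -0.9321
Δλ = +1.9862 rad (taken the short way round)
course = atan2(Δλ, Δψ) = 115.14°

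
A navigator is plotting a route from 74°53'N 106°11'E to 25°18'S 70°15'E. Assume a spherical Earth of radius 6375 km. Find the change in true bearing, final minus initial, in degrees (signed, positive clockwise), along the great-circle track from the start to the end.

At departure: θ₁ = atan2(sin Δλ cos φ₂, cos φ₁ sin φ₂ − sin φ₁ cos φ₂ cos Δλ) = 212.96°
At arrival: θ₂ = atan2(sin Δλ cos φ₁, −cos φ₂ sin φ₁ + sin φ₂ cos φ₁ cos Δλ) = 189.03°
Δθ = θ₂ − θ₁ = -23.9°

-23.9°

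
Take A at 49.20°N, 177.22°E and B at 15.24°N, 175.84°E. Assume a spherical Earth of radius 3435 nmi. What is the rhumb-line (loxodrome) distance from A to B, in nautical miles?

2037 nmi

Rhumb course C = atan2(Δλ, Δψ) with Δψ = ln[tan(π/4+φ₂/2)/tan(π/4+φ₁/2)] = -0.7200, Δλ = -0.0241 → C = 181.92°
d = R·|Δφ| / |cos C| = 3435·0.59271 / 0.99944 = 2037 nmi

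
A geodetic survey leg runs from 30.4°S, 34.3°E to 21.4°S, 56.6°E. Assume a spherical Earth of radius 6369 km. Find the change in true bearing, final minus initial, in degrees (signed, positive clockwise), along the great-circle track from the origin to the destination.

-9.9°

At departure: θ₁ = atan2(sin Δλ cos φ₂, cos φ₁ sin φ₂ − sin φ₁ cos φ₂ cos Δλ) = 71.07°
At arrival: θ₂ = atan2(sin Δλ cos φ₁, −cos φ₂ sin φ₁ + sin φ₂ cos φ₁ cos Δλ) = 61.19°
Δθ = θ₂ − θ₁ = -9.9°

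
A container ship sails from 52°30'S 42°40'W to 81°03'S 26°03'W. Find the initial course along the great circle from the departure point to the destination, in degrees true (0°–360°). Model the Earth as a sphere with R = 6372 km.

174.7°

N = sin Δλ·cos φ₂ = +0.0445;  D = cos φ₁ sin φ₂ − sin φ₁ cos φ₂ cos Δλ = -0.4831
initial course = atan2(N, D) = 174.74°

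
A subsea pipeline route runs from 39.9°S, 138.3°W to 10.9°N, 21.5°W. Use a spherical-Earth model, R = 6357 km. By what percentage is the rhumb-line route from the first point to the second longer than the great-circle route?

Great circle: σ = 2.0499 rad → d_gc = Rσ = 13031.0 km
Rhumb: Δφ = +0.8866, Δλ = +2.0385, Δψ = +0.9520, q = Δφ/Δψ = 0.9313 → d_rh = R√(Δφ²+q²Δλ²) = 13320.0 km
Excess = (13320.0 − 13031.0) / 13031.0 = 289.0 / 13031.0 = 2.22% ≈ 2.2%

2.2%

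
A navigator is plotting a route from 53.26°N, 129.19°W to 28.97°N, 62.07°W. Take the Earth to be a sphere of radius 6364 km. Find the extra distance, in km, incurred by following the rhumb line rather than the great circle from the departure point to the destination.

Great circle: cos σ = sin φ₁ sin φ₂ + cos φ₁ cos φ₂ cos Δλ,  σ = 0.9377 rad → d_gc = 5967.8 km
Rhumb line: Δψ = -0.5737, q = Δφ/Δψ = 0.7389, d_rh = R√(Δφ²+q²Δλ²) = 6133.9 km
Excess = 6133.9 − 5967.8 = 166.1 ≈ 166 km

166 km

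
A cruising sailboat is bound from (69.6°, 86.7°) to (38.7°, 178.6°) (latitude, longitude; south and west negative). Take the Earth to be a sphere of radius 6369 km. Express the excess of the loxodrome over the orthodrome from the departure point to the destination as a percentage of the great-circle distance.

8.1%

Great circle: σ = 0.9557 rad → d_gc = Rσ = 6087.1 km
Rhumb: Δφ = -0.5393, Δλ = +1.6040, Δψ = -0.9816, q = Δφ/Δψ = 0.5494 → d_rh = R√(Δφ²+q²Δλ²) = 6580.1 km
Excess = (6580.1 − 6087.1) / 6087.1 = 493.0 / 6087.1 = 8.10% ≈ 8.1%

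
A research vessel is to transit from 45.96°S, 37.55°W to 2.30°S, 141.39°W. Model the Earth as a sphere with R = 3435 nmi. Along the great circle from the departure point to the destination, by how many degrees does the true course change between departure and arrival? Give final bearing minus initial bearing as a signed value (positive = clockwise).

+58.7°

At departure: θ₁ = atan2(sin Δλ cos φ₂, cos φ₁ sin φ₂ − sin φ₁ cos φ₂ cos Δλ) = 258.37°
At arrival: θ₂ = atan2(sin Δλ cos φ₁, −cos φ₂ sin φ₁ + sin φ₂ cos φ₁ cos Δλ) = 317.04°
Δθ = θ₂ − θ₁ = +58.7°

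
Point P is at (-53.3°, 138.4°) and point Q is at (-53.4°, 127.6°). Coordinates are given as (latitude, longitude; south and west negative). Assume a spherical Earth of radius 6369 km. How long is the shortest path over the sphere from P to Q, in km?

716 km

cos σ = sin φ₁ sin φ₂ + cos φ₁ cos φ₂ cos Δλ
      = sin(-53.30°)sin(-53.40°) + cos(-53.30°)cos(-53.40°)cos(-10.80°) = 0.9937
σ = 6.441° → d = Rσ = 6369·0.11242 = 716 km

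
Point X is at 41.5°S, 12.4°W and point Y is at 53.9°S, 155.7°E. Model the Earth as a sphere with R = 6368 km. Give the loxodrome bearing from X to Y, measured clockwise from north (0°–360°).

96.3°

Meridional parts: M(φ₁)=-0.7975, M(φ₂)=-1.1212 → ΔM = -0.3237;  Δλ = +2.9339 rad
tan C = Δλ / ΔM = -9.0625 → C = 96.30°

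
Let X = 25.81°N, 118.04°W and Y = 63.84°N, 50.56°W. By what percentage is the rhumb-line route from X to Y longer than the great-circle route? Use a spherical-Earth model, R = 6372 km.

3.3%

Great circle: σ = 0.9970 rad → d_gc = Rσ = 6353.0 km
Rhumb: Δφ = +0.6637, Δλ = +1.1777, Δψ = +0.9930, q = Δφ/Δψ = 0.6684 → d_rh = R√(Δφ²+q²Δλ²) = 6561.2 km
Excess = (6561.2 − 6353.0) / 6353.0 = 208.2 / 6353.0 = 3.28% ≈ 3.3%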